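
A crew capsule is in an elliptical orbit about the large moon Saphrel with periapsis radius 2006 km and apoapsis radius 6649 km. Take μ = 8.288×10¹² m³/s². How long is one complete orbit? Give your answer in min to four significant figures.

Semi-major axis a = (r_p + r_a)/2 = (2006.0 + 6649.0)/2 = 4327.5 km = 4.328×10⁶ m.
By Kepler's third law T = 2π√(a³/μ) = 2π × 3.127×10³ = 1.965×10⁴ s.
= 327.5 min.

T ≈ 327.5 min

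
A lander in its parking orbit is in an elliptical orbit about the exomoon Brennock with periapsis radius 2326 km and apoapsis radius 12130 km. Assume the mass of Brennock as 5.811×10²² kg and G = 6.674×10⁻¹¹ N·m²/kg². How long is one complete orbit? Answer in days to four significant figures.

μ = GM = 6.674×10⁻¹¹ × 5.811×10²² = 3.878×10¹² m³/s².
Semi-major axis a = (r_p + r_a)/2 = (2326.0 + 12130)/2 = 7228.0 km = 7.228×10⁶ m.
By Kepler's third law T = 2π√(a³/μ) = 2π × 9.868×10³ = 6.200×10⁴ s.
= 0.7176 days.

T ≈ 0.7176 days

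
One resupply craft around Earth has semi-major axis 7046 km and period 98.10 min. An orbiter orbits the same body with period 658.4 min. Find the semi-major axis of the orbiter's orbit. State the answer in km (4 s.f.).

a₂ ≈ 25070 km

Kepler's third law: a³ ∝ T², so a₂ = a₁ (T₂/T₁)^(2/3).
T₂/T₁ = 6.712, (T₂/T₁)^(2/3) = 3.558.
a₂ = 7046 × 3.558 = 25070 km.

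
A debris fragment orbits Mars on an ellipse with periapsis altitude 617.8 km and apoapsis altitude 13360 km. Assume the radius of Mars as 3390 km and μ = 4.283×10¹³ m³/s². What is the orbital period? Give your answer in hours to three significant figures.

r_p = 3390 + 617.8 = 4007.8 km = 4.0078×10⁶ m.
r_a = 3390 + 13360 = 16750 km = 1.6750×10⁷ m.
Semi-major axis a = (r_p + r_a)/2 = (4007.8 + 16750)/2 = 10379 km = 1.038×10⁷ m.
By Kepler's third law T = 2π√(a³/μ) = 2π × 5.109×10³ = 3.210×10⁴ s.
= 8.917 hours.

T ≈ 8.92 hours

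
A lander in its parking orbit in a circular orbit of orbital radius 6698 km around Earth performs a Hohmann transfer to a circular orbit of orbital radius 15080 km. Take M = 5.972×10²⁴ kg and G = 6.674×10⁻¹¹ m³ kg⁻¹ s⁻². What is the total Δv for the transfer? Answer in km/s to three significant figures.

Δv_total ≈ 2.47 km/s

μ = GM = 6.674×10⁻¹¹ × 5.972×10²⁴ = 3.986×10¹⁴ m³/s².
r₁ = 6698 km = 6.698×10⁶ m.
r₂ = 15080 km = 1.508×10⁷ m.
Transfer ellipse a_t = (r₁ + r₂)/2 = 1.089×10⁷ m.
At r₁: circular v_c1 = √(μ/r₁) = 7714 m/s; transfer-perigee v_p = √[μ(2/r₁ − 1/a_t)] = 9078 m/s.
Δv₁ = v_p − v_c1 = 1364 m/s.
At r₂: circular v_c2 = √(μ/r₂) = 5141 m/s; transfer-apogee v_a = √[μ(2/r₂ − 1/a_t)] = 4032 m/s.
Δv₂ = v_c2 − v_a = 1109 m/s.
Total Δv = Δv₁ + Δv₂ = 2473 m/s = 2.473 km/s.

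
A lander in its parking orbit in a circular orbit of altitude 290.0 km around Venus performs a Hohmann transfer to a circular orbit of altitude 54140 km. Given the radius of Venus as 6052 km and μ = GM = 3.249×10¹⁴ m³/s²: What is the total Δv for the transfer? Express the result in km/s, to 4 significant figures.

Δv_total ≈ 3.779 km/s

r₁ = 6052 + 290.0 = 6342.0 km = 6.3420×10⁶ m.
r₂ = 6052 + 54140 = 60192 km = 6.0192×10⁷ m.
Transfer ellipse a_t = (r₁ + r₂)/2 = 3.327×10⁷ m.
At r₁: circular v_c1 = √(μ/r₁) = 7158 m/s; transfer-periapsis v_p = √[μ(2/r₁ − 1/a_t)] = 9628 m/s.
Δv₁ = v_p − v_c1 = 2470 m/s.
At r₂: circular v_c2 = √(μ/r₂) = 2323 m/s; transfer-apoapsis v_a = √[μ(2/r₂ − 1/a_t)] = 1014 m/s.
Δv₂ = v_c2 − v_a = 1309 m/s.
Total Δv = Δv₁ + Δv₂ = 3779 m/s = 3.779 km/s.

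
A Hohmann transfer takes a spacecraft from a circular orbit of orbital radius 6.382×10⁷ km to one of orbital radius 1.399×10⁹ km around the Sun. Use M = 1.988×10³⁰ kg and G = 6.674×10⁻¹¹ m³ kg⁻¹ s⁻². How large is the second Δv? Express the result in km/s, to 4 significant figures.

Δv ≈ 6.862 km/s

μ = GM = 6.674×10⁻¹¹ × 1.988×10³⁰ = 1.327×10²⁰ m³/s².
r₁ = 6.382×10⁷ km = 6.382×10¹⁰ m.
r₂ = 1.399×10⁹ km = 1.399×10¹² m.
Transfer ellipse a_t = (r₁ + r₂)/2 = 7.314×10¹¹ m.
At r₁: circular v_c1 = √(μ/r₁) = 45600 m/s; transfer-perihelion v_p = √[μ(2/r₁ − 1/a_t)] = 63060 m/s.
At r₂: circular v_c2 = √(μ/r₂) = 9739 m/s; transfer-aphelion v_a = √[μ(2/r₂ − 1/a_t)] = 2877 m/s.
Δv₂ = v_c2 − v_a = 6862 m/s.
= 6.862 km/s.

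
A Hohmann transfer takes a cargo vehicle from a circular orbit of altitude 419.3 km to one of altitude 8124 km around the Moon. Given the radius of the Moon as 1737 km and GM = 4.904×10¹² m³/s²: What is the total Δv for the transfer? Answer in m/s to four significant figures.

Δv_total ≈ 706.6 m/s

r₁ = 1737 + 419.3 = 2156.3 km = 2.1563×10⁶ m.
r₂ = 1737 + 8124 = 9861.0 km = 9.8610×10⁶ m.
Transfer ellipse a_t = (r₁ + r₂)/2 = 6.009×10⁶ m.
At r₁: circular v_c1 = √(μ/r₁) = 1508 m/s; transfer-perilune v_p = √[μ(2/r₁ − 1/a_t)] = 1932 m/s.
Δv₁ = v_p − v_c1 = 423.9 m/s.
At r₂: circular v_c2 = √(μ/r₂) = 705.2 m/s; transfer-apolune v_a = √[μ(2/r₂ − 1/a_t)] = 422.5 m/s.
Δv₂ = v_c2 − v_a = 282.7 m/s.
Total Δv = Δv₁ + Δv₂ = 706.6 m/s.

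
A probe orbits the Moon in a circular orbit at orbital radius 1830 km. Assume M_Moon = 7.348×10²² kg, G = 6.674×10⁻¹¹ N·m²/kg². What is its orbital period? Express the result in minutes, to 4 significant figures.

T ≈ 117.1 minutes

μ = GM = 6.674×10⁻¹¹ × 7.348×10²² = 4.904×10¹² m³/s².
r = 1830 km = 1.830×10⁶ m.
Kepler's third law: T = 2π√(r³/μ) = 2π√((1.830×10⁶)³ / 4.904×10¹²).
r³/μ = 1.250×10⁶ s², so T = 2π × 1.118×10³ = 7.024×10³ s.
Converting: 7.024×10³ s ÷ 60.00 = 117.1 minutes.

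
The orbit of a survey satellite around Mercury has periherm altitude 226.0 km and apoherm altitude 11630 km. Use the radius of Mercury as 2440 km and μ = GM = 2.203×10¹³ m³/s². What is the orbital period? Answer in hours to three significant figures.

T ≈ 9.00 hours

r_p = 2440 + 226.0 = 2666.0 km = 2.6660×10⁶ m.
r_a = 2440 + 11630 = 14070 km = 1.4070×10⁷ m.
Semi-major axis a = (r_p + r_a)/2 = (2666.0 + 14070)/2 = 8368.0 km = 8.368×10⁶ m.
By Kepler's third law T = 2π√(a³/μ) = 2π × 5.157×10³ = 3.240×10⁴ s.
= 9.001 hours.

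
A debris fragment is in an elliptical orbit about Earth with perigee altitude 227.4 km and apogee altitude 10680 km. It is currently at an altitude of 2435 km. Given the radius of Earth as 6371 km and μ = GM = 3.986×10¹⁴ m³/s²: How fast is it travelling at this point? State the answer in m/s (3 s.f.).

r_p = 6371 + 227.4 = 6598.4 km = 6.5984×10⁶ m.
r_a = 6371 + 10680 = 17051 km = 1.7051×10⁷ m.
r = 6371 + 2435 = 8806.0 km = 8.806×10⁶ m.
Semi-major axis a = (r_p + r_a)/2 = 11825 km = 1.182×10⁷ m.
Vis-viva: v² = μ(2/r − 1/a) = 3.986×10¹⁴ × (2.271×10⁻⁷ − 8.457×10⁻⁸) = 5.682×10⁷ m²/s².
v = 7538 m/s.

v ≈ 7540 m/s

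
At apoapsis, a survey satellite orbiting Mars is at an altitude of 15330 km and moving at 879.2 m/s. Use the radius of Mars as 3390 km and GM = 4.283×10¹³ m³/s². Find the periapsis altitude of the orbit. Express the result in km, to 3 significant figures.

r_a = 3390 + 15330 = 18720 km = 1.872×10⁷ m.
Specific energy ε = v²/2 − μ/r = -1.901×10⁶ J/kg, so a = −μ/(2ε) = 1.126×10⁷ m.
The apsides satisfy r_p + r_a = 2a, so the periapsis radius is 2a − r_a = 3.805×10⁶ m = 3805.1 km.
Periapsis altitude = 3805.1 − 3390 = 415.14 km.

periapsis altitude ≈ 415 km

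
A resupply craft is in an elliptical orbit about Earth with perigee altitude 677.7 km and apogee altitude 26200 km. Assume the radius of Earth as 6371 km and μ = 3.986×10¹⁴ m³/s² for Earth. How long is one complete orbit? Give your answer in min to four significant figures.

r_p = 6371 + 677.7 = 7048.7 km = 7.0487×10⁶ m.
r_a = 6371 + 26200 = 32571 km = 3.2571×10⁷ m.
Semi-major axis a = (r_p + r_a)/2 = (7048.7 + 32571)/2 = 19810 km = 1.981×10⁷ m.
By Kepler's third law T = 2π√(a³/μ) = 2π × 4.416×10³ = 2.775×10⁴ s.
= 462.5 min.

T ≈ 462.5 min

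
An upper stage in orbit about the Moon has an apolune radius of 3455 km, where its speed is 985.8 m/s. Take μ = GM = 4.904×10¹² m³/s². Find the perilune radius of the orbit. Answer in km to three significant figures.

perilune radius ≈ 1800 km

r_a = 3.455×10⁶ m.
Specific energy ε = v²/2 − μ/r = -9.335×10⁵ J/kg, so a = −μ/(2ε) = 2.627×10⁶ m.
The apsides satisfy r_p + r_a = 2a, so the perilune radius is 2a − r_a = 1.798×10⁶ m = 1798.4 km.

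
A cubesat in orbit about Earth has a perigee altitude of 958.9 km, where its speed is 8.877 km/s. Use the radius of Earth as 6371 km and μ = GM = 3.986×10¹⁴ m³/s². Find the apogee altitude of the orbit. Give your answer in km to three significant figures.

r_p = 6371 + 958.9 = 7329.9 km = 7.330×10⁶ m.
Specific energy ε = v²/2 − μ/r = -1.498×10⁷ J/kg, so a = −μ/(2ε) = 1.330×10⁷ m.
The apsides satisfy r_p + r_a = 2a, so the apogee radius is 2a − r_p = 1.928×10⁷ m = 19280 km.
Apogee altitude = 19280 − 6371 = 12909 km.

apogee altitude ≈ 12900 km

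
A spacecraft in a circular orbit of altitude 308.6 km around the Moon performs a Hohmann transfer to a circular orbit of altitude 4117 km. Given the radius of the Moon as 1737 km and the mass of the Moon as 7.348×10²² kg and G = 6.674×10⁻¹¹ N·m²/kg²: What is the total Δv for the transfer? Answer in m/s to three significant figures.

Δv_total ≈ 593 m/s

μ = GM = 6.674×10⁻¹¹ × 7.348×10²² = 4.904×10¹² m³/s².
r₁ = 1737 + 308.6 = 2045.6 km = 2.0456×10⁶ m.
r₂ = 1737 + 4117 = 5854.0 km = 5.8540×10⁶ m.
Transfer ellipse a_t = (r₁ + r₂)/2 = 3.950×10⁶ m.
At r₁: circular v_c1 = √(μ/r₁) = 1548 m/s; transfer-perilune v_p = √[μ(2/r₁ − 1/a_t)] = 1885 m/s.
Δv₁ = v_p − v_c1 = 336.6 m/s.
At r₂: circular v_c2 = √(μ/r₂) = 915.3 m/s; transfer-apolune v_a = √[μ(2/r₂ − 1/a_t)] = 658.7 m/s.
Δv₂ = v_c2 − v_a = 256.6 m/s.
Total Δv = Δv₁ + Δv₂ = 593.2 m/s.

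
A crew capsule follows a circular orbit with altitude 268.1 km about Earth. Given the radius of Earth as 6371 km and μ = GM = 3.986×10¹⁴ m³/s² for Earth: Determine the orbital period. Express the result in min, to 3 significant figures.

r = 6371 + 268.1 = 6639.1 km = 6.6391×10⁶ m.
Kepler's third law: T = 2π√(r³/μ) = 2π√((6.639×10⁶)³ / 3.986×10¹⁴).
r³/μ = 7.342×10⁵ s², so T = 2π × 8.568×10² = 5.384×10³ s.
Converting: 5.384×10³ s ÷ 60.00 = 89.73 min.

T ≈ 89.7 min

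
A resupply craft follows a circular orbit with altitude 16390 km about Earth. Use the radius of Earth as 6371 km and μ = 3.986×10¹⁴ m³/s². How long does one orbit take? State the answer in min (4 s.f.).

r = 6371 + 16390 = 22761 km = 2.2761×10⁷ m.
Kepler's third law: T = 2π√(r³/μ) = 2π√((2.276×10⁷)³ / 3.986×10¹⁴).
r³/μ = 2.958×10⁷ s², so T = 2π × 5.439×10³ = 3.417×10⁴ s.
Converting: 3.417×10⁴ s ÷ 60.00 = 569.6 min.

T ≈ 569.6 min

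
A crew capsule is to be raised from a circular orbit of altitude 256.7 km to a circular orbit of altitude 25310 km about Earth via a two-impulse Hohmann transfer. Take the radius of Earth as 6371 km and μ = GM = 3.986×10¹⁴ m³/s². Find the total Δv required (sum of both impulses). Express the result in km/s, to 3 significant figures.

Δv_total ≈ 3.68 km/s

r₁ = 6371 + 256.7 = 6627.7 km = 6.6277×10⁶ m.
r₂ = 6371 + 25310 = 31681 km = 3.1681×10⁷ m.
Transfer ellipse a_t = (r₁ + r₂)/2 = 1.915×10⁷ m.
At r₁: circular v_c1 = √(μ/r₁) = 7755 m/s; transfer-perigee v_p = √[μ(2/r₁ − 1/a_t)] = 9974 m/s.
Δv₁ = v_p − v_c1 = 2219 m/s.
At r₂: circular v_c2 = √(μ/r₂) = 3547 m/s; transfer-apogee v_a = √[μ(2/r₂ − 1/a_t)] = 2086 m/s.
Δv₂ = v_c2 − v_a = 1461 m/s.
Total Δv = Δv₁ + Δv₂ = 3679 m/s = 3.679 km/s.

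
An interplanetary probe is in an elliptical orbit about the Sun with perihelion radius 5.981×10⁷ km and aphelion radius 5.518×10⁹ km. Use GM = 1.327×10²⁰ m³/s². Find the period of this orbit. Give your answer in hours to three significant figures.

T ≈ 706000 hours

Semi-major axis a = (r_p + r_a)/2 = (5.9810×10⁷ + 5.5180×10⁹)/2 = 2.7889×10⁹ km = 2.789×10¹² m.
By Kepler's third law T = 2π√(a³/μ) = 2π × 4.043×10⁸ = 2.540×10⁹ s.
= 7.057×10⁵ hours.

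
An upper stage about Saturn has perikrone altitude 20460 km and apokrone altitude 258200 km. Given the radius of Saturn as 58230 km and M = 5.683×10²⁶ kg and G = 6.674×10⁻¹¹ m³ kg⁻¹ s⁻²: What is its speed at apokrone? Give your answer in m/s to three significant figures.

μ = GM = 6.674×10⁻¹¹ × 5.683×10²⁶ = 3.793×10¹⁶ m³/s².
r_p = 58230 + 20460 = 78690 km = 7.8690×10⁷ m.
r_a = 58230 + 258200 = 316430 km = 3.1643×10⁸ m.
Semi-major axis a = (r_p + r_a)/2 = 1.9756×10⁵ km = 1.976×10⁸ m.
Vis-viva: v² = μ(2/r − 1/a) = 3.793×10¹⁶ × (6.321×10⁻⁹ − 5.062×10⁻⁹) = 4.774×10⁷ m²/s².
v = 6910 m/s.

v ≈ 6910 m/s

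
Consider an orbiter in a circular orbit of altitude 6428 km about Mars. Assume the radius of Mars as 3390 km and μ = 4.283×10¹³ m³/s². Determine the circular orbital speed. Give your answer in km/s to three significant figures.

v ≈ 2.09 km/s

r = 3390 + 6428 = 9818.0 km = 9.8180×10⁶ m.
For a circular orbit v = √(μ/r) = √(4.283×10¹³ / 9.818×10⁶) = √(4.362×10⁶) = 2089 m/s.
That is 2.089 km/s.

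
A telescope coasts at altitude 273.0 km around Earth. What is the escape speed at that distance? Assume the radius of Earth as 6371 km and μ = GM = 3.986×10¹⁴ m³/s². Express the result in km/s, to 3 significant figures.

r = 6371 + 273.0 = 6644.0 km = 6.6440×10⁶ m.
Escape speed v_esc = √(2μ/r) = √(2 × 3.986×10¹⁴ / 6.644×10⁶) = √(1.200×10⁸) = 10950 m/s.
= 10.95 km/s.

v_esc ≈ 11.0 km/s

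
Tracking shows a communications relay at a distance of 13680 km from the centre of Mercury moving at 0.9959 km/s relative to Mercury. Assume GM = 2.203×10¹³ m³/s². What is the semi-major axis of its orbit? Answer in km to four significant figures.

r = 1.368×10⁷ m.
Vis-viva rearranged: 1/a = 2/r − v²/μ = 1.462×10⁻⁷ − 4.502×10⁻⁸ = 1.012×10⁻⁷ m⁻¹.
a = 9.884×10⁶ m = 9883.6 km.

a ≈ 9884 km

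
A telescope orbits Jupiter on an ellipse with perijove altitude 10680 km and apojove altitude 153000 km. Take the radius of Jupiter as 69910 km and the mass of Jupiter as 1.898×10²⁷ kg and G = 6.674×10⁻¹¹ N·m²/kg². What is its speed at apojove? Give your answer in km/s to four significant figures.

μ = GM = 6.674×10⁻¹¹ × 1.898×10²⁷ = 1.267×10¹⁷ m³/s².
r_p = 69910 + 10680 = 80590 km = 8.0590×10⁷ m.
r_a = 69910 + 153000 = 222910 km = 2.2291×10⁸ m.
Semi-major axis a = (r_p + r_a)/2 = 1.5175×10⁵ km = 1.518×10⁸ m.
Vis-viva: v² = μ(2/r − 1/a) = 1.267×10¹⁷ × (8.972×10⁻⁹ − 6.590×10⁻⁹) = 3.018×10⁸ m²/s².
v = 17370 m/s = 17.37 km/s.

v ≈ 17.37 km/s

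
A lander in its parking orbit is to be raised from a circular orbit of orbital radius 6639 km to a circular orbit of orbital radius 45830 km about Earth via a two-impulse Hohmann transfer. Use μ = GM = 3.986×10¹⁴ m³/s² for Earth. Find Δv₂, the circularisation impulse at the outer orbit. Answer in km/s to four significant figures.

r₁ = 6639 km = 6.639×10⁶ m.
r₂ = 45830 km = 4.583×10⁷ m.
Transfer ellipse a_t = (r₁ + r₂)/2 = 2.623×10⁷ m.
At r₁: circular v_c1 = √(μ/r₁) = 7748 m/s; transfer-perigee v_p = √[μ(2/r₁ − 1/a_t)] = 10240 m/s.
At r₂: circular v_c2 = √(μ/r₂) = 2949 m/s; transfer-apogee v_a = √[μ(2/r₂ − 1/a_t)] = 1484 m/s.
Δv₂ = v_c2 − v_a = 1466 m/s.
= 1.466 km/s.

Δv ≈ 1.466 km/s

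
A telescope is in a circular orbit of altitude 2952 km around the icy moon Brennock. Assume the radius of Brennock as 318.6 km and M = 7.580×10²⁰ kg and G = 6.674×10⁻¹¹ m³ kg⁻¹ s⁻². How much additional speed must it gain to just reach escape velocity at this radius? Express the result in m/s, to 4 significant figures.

Δv ≈ 51.52 m/s

μ = GM = 6.674×10⁻¹¹ × 7.580×10²⁰ = 5.059×10¹⁰ m³/s².
r = 318.6 + 2952 = 3270.6 km = 3.2706×10⁶ m.
Circular speed v_c = √(μ/r) = 124.4 m/s.
Escape speed v_esc = √(2μ/r) = √2 × v_c = 175.9 m/s.
Δv = v_esc − v_c = 51.52 m/s.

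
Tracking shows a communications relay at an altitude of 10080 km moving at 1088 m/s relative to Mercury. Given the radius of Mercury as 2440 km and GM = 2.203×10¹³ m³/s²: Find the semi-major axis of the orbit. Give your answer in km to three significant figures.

r = 2440 + 10080 = 12520 km = 1.252×10⁷ m.
Vis-viva rearranged: 1/a = 2/r − v²/μ = 1.597×10⁻⁷ − 5.373×10⁻⁸ = 1.060×10⁻⁷ m⁻¹.
a = 9.433×10⁶ m = 9433.0 km.

a ≈ 9430 km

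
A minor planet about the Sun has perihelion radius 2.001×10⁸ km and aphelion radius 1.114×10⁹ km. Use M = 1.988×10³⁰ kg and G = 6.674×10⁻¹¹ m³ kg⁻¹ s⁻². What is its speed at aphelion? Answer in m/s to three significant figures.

μ = GM = 6.674×10⁻¹¹ × 1.988×10³⁰ = 1.327×10²⁰ m³/s².
Semi-major axis a = (r_p + r_a)/2 = 6.5705×10⁸ km = 6.570×10¹¹ m.
Vis-viva: v² = μ(2/r − 1/a) = 1.327×10²⁰ × (1.795×10⁻¹² − 1.522×10⁻¹²) = 3.627×10⁷ m²/s².
v = 6023 m/s.

v ≈ 6020 m/s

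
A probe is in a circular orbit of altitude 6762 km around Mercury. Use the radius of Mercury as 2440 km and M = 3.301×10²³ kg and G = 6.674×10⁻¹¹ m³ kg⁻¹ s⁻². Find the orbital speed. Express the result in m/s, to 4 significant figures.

μ = GM = 6.674×10⁻¹¹ × 3.301×10²³ = 2.203×10¹³ m³/s².
r = 2440 + 6762 = 9202.0 km = 9.2020×10⁶ m.
For a circular orbit v = √(μ/r) = √(2.203×10¹³ / 9.202×10⁶) = √(2.394×10⁶) = 1547 m/s.

v ≈ 1547 m/s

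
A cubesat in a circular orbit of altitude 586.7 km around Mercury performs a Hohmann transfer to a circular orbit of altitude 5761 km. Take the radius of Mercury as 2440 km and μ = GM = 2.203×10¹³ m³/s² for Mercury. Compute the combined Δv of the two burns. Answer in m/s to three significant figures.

Δv_total ≈ 998 m/s

r₁ = 2440 + 586.7 = 3026.7 km = 3.0267×10⁶ m.
r₂ = 2440 + 5761 = 8201.0 km = 8.2010×10⁶ m.
Transfer ellipse a_t = (r₁ + r₂)/2 = 5.614×10⁶ m.
At r₁: circular v_c1 = √(μ/r₁) = 2698 m/s; transfer-periherm v_p = √[μ(2/r₁ − 1/a_t)] = 3261 m/s.
Δv₁ = v_p − v_c1 = 562.9 m/s.
At r₂: circular v_c2 = √(μ/r₂) = 1639 m/s; transfer-apoherm v_a = √[μ(2/r₂ − 1/a_t)] = 1203 m/s.
Δv₂ = v_c2 − v_a = 435.5 m/s.
Total Δv = Δv₁ + Δv₂ = 998.5 m/s.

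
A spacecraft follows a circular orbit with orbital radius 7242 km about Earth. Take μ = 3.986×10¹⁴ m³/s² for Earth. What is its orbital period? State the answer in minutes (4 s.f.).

r = 7242 km = 7.242×10⁶ m.
Kepler's third law: T = 2π√(r³/μ) = 2π√((7.242×10⁶)³ / 3.986×10¹⁴).
r³/μ = 9.529×10⁵ s², so T = 2π × 9.762×10² = 6.133×10³ s.
Converting: 6.133×10³ s ÷ 60.00 = 102.2 minutes.

T ≈ 102.2 minutes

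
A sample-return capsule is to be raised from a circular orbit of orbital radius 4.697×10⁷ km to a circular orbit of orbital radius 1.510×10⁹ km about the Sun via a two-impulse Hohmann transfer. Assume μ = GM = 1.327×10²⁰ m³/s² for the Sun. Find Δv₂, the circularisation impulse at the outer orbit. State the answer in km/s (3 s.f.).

Δv ≈ 7.07 km/s

r₁ = 4.697×10⁷ km = 4.697×10¹⁰ m.
r₂ = 1.510×10⁹ km = 1.510×10¹² m.
Transfer ellipse a_t = (r₁ + r₂)/2 = 7.785×10¹¹ m.
At r₁: circular v_c1 = √(μ/r₁) = 53150 m/s; transfer-perihelion v_p = √[μ(2/r₁ − 1/a_t)] = 74030 m/s.
At r₂: circular v_c2 = √(μ/r₂) = 9374 m/s; transfer-aphelion v_a = √[μ(2/r₂ − 1/a_t)] = 2303 m/s.
Δv₂ = v_c2 − v_a = 7072 m/s.
= 7.072 km/s.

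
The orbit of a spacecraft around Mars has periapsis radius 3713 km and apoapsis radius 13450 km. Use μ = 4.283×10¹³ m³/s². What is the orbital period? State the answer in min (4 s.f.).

Semi-major axis a = (r_p + r_a)/2 = (3713.0 + 13450)/2 = 8581.5 km = 8.582×10⁶ m.
By Kepler's third law T = 2π√(a³/μ) = 2π × 3.841×10³ = 2.414×10⁴ s.
= 402.3 min.

T ≈ 402.3 min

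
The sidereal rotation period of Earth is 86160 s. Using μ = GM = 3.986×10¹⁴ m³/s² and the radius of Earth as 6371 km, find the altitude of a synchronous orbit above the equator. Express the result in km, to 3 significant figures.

h_sync ≈ 35800 km

A synchronous orbit has period T, so by Kepler's third law a = (μT²/4π²)^(1/3).
μT²/4π² = 3.986×10¹⁴ × (8.616×10⁴)² / 39.48 = 7.495×10²² m³.
a = 4.216×10⁷ m = 42163 km.
Altitude h = a − R = 42163 − 6371 = 35792 km.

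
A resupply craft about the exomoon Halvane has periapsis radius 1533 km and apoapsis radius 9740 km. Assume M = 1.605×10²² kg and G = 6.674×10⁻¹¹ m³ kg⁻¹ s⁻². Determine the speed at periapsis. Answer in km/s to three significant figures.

μ = GM = 6.674×10⁻¹¹ × 1.605×10²² = 1.071×10¹² m³/s².
Semi-major axis a = (r_p + r_a)/2 = 5636.5 km = 5.636×10⁶ m.
Vis-viva: v² = μ(2/r − 1/a) = 1.071×10¹² × (1.305×10⁻⁶ − 1.774×10⁻⁷) = 1.207×10⁶ m²/s².
v = 1099 m/s = 1.099 km/s.

v ≈ 1.10 km/s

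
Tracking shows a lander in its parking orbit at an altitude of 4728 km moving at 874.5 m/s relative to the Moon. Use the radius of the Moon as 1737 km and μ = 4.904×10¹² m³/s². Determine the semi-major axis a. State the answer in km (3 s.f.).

r = 1737 + 4728 = 6465.0 km = 6.465×10⁶ m.
Specific orbital energy ε = v²/2 − μ/r = (874.5)²/2 − 4.904×10¹²/6.465×10⁶ = -3.762×10⁵ J/kg.
Since ε = −μ/(2a), a = −μ/(2ε) = 6.518×10⁶ m = 6518.3 km.

a ≈ 6520 km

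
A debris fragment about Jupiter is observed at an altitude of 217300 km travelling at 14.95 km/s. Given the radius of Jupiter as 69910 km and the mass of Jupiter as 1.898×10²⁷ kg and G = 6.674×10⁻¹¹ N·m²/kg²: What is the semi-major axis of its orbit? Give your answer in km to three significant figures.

μ = GM = 6.674×10⁻¹¹ × 1.898×10²⁷ = 1.267×10¹⁷ m³/s².
r = 69910 + 217300 = 2.8721×10⁵ km = 2.872×10⁸ m.
Vis-viva rearranged: 1/a = 2/r − v²/μ = 6.964×10⁻⁹ − 1.764×10⁻⁹ = 5.199×10⁻⁹ m⁻¹.
a = 1.923×10⁸ m = 1.9234×10⁵ km.

a ≈ 1.92×10⁵ km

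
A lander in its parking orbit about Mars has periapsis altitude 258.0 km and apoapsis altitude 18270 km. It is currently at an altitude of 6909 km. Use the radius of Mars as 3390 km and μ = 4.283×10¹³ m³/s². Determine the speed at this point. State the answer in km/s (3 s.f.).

v ≈ 2.22 km/s

r_p = 3390 + 258.0 = 3648.0 km = 3.6480×10⁶ m.
r_a = 3390 + 18270 = 21660 km = 2.1660×10⁷ m.
r = 3390 + 6909 = 10299 km = 1.030×10⁷ m.
Semi-major axis a = (r_p + r_a)/2 = 12654 km = 1.265×10⁷ m.
Vis-viva: v² = μ(2/r − 1/a) = 4.283×10¹³ × (1.942×10⁻⁷ − 7.903×10⁻⁸) = 4.933×10⁶ m²/s².
v = 2221 m/s = 2.221 km/s.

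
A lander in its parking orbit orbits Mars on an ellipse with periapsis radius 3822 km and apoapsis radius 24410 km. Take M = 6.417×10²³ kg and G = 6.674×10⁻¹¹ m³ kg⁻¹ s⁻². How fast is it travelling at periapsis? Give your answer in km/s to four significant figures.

μ = GM = 6.674×10⁻¹¹ × 6.417×10²³ = 4.283×10¹³ m³/s².
Semi-major axis a = (r_p + r_a)/2 = 14116 km = 1.412×10⁷ m.
Vis-viva: v² = μ(2/r − 1/a) = 4.283×10¹³ × (5.233×10⁻⁷ − 7.084×10⁻⁸) = 1.938×10⁷ m²/s².
v = 4402 m/s = 4.402 km/s.

v ≈ 4.402 km/s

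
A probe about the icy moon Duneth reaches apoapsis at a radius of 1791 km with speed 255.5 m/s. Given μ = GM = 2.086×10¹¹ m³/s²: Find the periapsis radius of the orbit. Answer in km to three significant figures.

periapsis radius ≈ 697 km

r_a = 1.791×10⁶ m.
Specific energy ε = v²/2 − μ/r = -8.383×10⁴ J/kg, so a = −μ/(2ε) = 1.244×10⁶ m.
The apsides satisfy r_p + r_a = 2a, so the periapsis radius is 2a − r_a = 6.973×10⁵ m = 697.34 km.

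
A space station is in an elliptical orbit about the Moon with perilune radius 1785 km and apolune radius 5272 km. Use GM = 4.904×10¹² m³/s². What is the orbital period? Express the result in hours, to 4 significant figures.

Semi-major axis a = (r_p + r_a)/2 = (1785.0 + 5272.0)/2 = 3528.5 km = 3.528×10⁶ m.
By Kepler's third law T = 2π√(a³/μ) = 2π × 2.993×10³ = 1.881×10⁴ s.
= 5.224 hours.

T ≈ 5.224 hours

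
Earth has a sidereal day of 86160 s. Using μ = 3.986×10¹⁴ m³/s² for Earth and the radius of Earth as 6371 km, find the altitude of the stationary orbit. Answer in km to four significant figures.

h_sync ≈ 35790 km

A synchronous orbit has period T, so by Kepler's third law a = (μT²/4π²)^(1/3).
μT²/4π² = 3.986×10¹⁴ × (8.616×10⁴)² / 39.48 = 7.495×10²² m³.
a = 4.216×10⁷ m = 42163 km.
Altitude h = a − R = 42163 − 6371 = 35792 km.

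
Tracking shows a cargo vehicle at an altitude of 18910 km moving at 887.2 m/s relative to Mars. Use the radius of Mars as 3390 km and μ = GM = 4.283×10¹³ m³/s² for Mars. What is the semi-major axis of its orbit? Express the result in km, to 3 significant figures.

a ≈ 14000 km

r = 3390 + 18910 = 22300 km = 2.230×10⁷ m.
Vis-viva rearranged: 1/a = 2/r − v²/μ = 8.969×10⁻⁸ − 1.838×10⁻⁸ = 7.131×10⁻⁸ m⁻¹.
a = 1.402×10⁷ m = 14024 km.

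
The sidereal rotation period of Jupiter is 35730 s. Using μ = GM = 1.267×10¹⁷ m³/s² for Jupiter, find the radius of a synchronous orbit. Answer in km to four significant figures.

r_sync ≈ 1.600×10⁵ km

A synchronous orbit has period T, so by Kepler's third law a = (μT²/4π²)^(1/3).
μT²/4π² = 1.267×10¹⁷ × (3.573×10⁴)² / 39.48 = 4.097×10²⁴ m³.
a = 1.600×10⁸ m = 1.6002×10⁵ km.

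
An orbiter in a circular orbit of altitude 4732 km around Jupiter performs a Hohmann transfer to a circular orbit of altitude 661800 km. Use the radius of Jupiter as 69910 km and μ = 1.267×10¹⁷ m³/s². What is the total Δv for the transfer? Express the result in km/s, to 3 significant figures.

Δv_total ≈ 21.8 km/s

r₁ = 69910 + 4732 = 74642 km = 7.4642×10⁷ m.
r₂ = 69910 + 661800 = 731710 km = 7.3171×10⁸ m.
Transfer ellipse a_t = (r₁ + r₂)/2 = 4.032×10⁸ m.
At r₁: circular v_c1 = √(μ/r₁) = 41200 m/s; transfer-perijove v_p = √[μ(2/r₁ − 1/a_t)] = 55500 m/s.
Δv₁ = v_p − v_c1 = 14300 m/s.
At r₂: circular v_c2 = √(μ/r₂) = 13160 m/s; transfer-apojove v_a = √[μ(2/r₂ − 1/a_t)] = 5662 m/s.
Δv₂ = v_c2 − v_a = 7497 m/s.
Total Δv = Δv₁ + Δv₂ = 21800 m/s = 21.80 km/s.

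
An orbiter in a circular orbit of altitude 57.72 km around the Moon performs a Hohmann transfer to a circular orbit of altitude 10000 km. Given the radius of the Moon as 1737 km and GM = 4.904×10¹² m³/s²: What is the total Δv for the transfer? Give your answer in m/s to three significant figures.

Δv_total ≈ 838 m/s

r₁ = 1737 + 57.72 = 1794.7 km = 1.7947×10⁶ m.
r₂ = 1737 + 10000 = 11737 km = 1.1737×10⁷ m.
Transfer ellipse a_t = (r₁ + r₂)/2 = 6.766×10⁶ m.
At r₁: circular v_c1 = √(μ/r₁) = 1653 m/s; transfer-perilune v_p = √[μ(2/r₁ − 1/a_t)] = 2177 m/s.
Δv₁ = v_p − v_c1 = 524.2 m/s.
At r₂: circular v_c2 = √(μ/r₂) = 646.4 m/s; transfer-apolune v_a = √[μ(2/r₂ − 1/a_t)] = 332.9 m/s.
Δv₂ = v_c2 − v_a = 313.5 m/s.
Total Δv = Δv₁ + Δv₂ = 837.6 m/s.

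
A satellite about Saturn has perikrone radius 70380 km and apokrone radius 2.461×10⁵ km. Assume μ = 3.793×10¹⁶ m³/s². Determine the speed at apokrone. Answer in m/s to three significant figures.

Semi-major axis a = (r_p + r_a)/2 = 1.5824×10⁵ km = 1.582×10⁸ m.
Vis-viva: v² = μ(2/r − 1/a) = 3.793×10¹⁶ × (8.127×10⁻⁹ − 6.320×10⁻⁹) = 6.855×10⁷ m²/s².
v = 8279 m/s.

v ≈ 8280 m/s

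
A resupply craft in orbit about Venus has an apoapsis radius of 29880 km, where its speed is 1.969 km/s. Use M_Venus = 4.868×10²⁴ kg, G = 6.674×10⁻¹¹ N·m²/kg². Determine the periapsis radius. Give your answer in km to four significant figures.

μ = GM = 6.674×10⁻¹¹ × 4.868×10²⁴ = 3.249×10¹⁴ m³/s².
r_a = 2.988×10⁷ m.
Specific energy ε = v²/2 − μ/r = -8.935×10⁶ J/kg, so a = −μ/(2ε) = 1.818×10⁷ m.
The apsides satisfy r_p + r_a = 2a, so the periapsis radius is 2a − r_a = 6.483×10⁶ m = 6482.8 km.

periapsis radius ≈ 6483 km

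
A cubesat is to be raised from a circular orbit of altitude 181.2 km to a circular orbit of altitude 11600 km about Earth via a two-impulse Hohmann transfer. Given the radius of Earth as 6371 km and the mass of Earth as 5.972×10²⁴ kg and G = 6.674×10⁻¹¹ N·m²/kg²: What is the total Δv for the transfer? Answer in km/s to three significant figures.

Δv_total ≈ 2.91 km/s

μ = GM = 6.674×10⁻¹¹ × 5.972×10²⁴ = 3.986×10¹⁴ m³/s².
r₁ = 6371 + 181.2 = 6552.2 km = 6.5522×10⁶ m.
r₂ = 6371 + 11600 = 17971 km = 1.7971×10⁷ m.
Transfer ellipse a_t = (r₁ + r₂)/2 = 1.226×10⁷ m.
At r₁: circular v_c1 = √(μ/r₁) = 7799 m/s; transfer-perigee v_p = √[μ(2/r₁ − 1/a_t)] = 9442 m/s.
Δv₁ = v_p − v_c1 = 1643 m/s.
At r₂: circular v_c2 = √(μ/r₂) = 4709 m/s; transfer-apogee v_a = √[μ(2/r₂ − 1/a_t)] = 3443 m/s.
Δv₂ = v_c2 − v_a = 1267 m/s.
Total Δv = Δv₁ + Δv₂ = 2910 m/s = 2.910 km/s.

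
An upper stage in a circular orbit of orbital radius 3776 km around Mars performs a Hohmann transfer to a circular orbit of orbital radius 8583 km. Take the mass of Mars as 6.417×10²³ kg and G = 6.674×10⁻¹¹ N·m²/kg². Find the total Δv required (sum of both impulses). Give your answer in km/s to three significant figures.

μ = GM = 6.674×10⁻¹¹ × 6.417×10²³ = 4.283×10¹³ m³/s².
r₁ = 3776 km = 3.776×10⁶ m.
r₂ = 8583 km = 8.583×10⁶ m.
Transfer ellipse a_t = (r₁ + r₂)/2 = 6.180×10⁶ m.
At r₁: circular v_c1 = √(μ/r₁) = 3368 m/s; transfer-periapsis v_p = √[μ(2/r₁ − 1/a_t)] = 3969 m/s.
Δv₁ = v_p − v_c1 = 601.3 m/s.
At r₂: circular v_c2 = √(μ/r₂) = 2234 m/s; transfer-apoapsis v_a = √[μ(2/r₂ − 1/a_t)] = 1746 m/s.
Δv₂ = v_c2 − v_a = 487.6 m/s.
Total Δv = Δv₁ + Δv₂ = 1089 m/s = 1.089 km/s.

Δv_total ≈ 1.09 km/s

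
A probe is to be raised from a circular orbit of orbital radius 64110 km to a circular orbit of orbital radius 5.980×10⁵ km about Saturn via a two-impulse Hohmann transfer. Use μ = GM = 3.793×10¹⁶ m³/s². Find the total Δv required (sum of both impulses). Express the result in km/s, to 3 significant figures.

Δv_total ≈ 12.8 km/s

r₁ = 64110 km = 6.411×10⁷ m.
r₂ = 5.980×10⁵ km = 5.980×10⁸ m.
Transfer ellipse a_t = (r₁ + r₂)/2 = 3.311×10⁸ m.
At r₁: circular v_c1 = √(μ/r₁) = 24320 m/s; transfer-perikrone v_p = √[μ(2/r₁ − 1/a_t)] = 32690 m/s.
Δv₁ = v_p − v_c1 = 8367 m/s.
At r₂: circular v_c2 = √(μ/r₂) = 7964 m/s; transfer-apokrone v_a = √[μ(2/r₂ − 1/a_t)] = 3505 m/s.
Δv₂ = v_c2 − v_a = 4459 m/s.
Total Δv = Δv₁ + Δv₂ = 12830 m/s = 12.83 km/s.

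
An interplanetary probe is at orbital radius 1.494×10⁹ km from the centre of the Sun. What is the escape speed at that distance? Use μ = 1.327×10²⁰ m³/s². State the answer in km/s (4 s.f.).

v_esc ≈ 13.33 km/s

r = 1.494×10⁹ km = 1.494×10¹² m.
Escape speed v_esc = √(2μ/r) = √(2 × 1.327×10²⁰ / 1.494×10¹²) = √(1.776×10⁸) = 13330 m/s.
= 13.33 km/s.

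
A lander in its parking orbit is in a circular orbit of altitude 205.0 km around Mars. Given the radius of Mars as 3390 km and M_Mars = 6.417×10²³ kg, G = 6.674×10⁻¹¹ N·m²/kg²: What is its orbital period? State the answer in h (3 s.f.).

μ = GM = 6.674×10⁻¹¹ × 6.417×10²³ = 4.283×10¹³ m³/s².
r = 3390 + 205.0 = 3595.0 km = 3.5950×10⁶ m.
Kepler's third law: T = 2π√(r³/μ) = 2π√((3.595×10⁶)³ / 4.283×10¹³).
r³/μ = 1.085×10⁶ s², so T = 2π × 1.042×10³ = 6.544×10³ s.
Converting: 6.544×10³ s ÷ 3600 = 1.818 h.

T ≈ 1.82 h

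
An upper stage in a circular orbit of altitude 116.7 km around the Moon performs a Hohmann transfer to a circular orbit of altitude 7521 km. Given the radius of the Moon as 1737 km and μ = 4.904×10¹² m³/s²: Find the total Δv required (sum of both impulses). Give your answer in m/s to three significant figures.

r₁ = 1737 + 116.7 = 1853.7 km = 1.8537×10⁶ m.
r₂ = 1737 + 7521 = 9258.0 km = 9.2580×10⁶ m.
Transfer ellipse a_t = (r₁ + r₂)/2 = 5.556×10⁶ m.
At r₁: circular v_c1 = √(μ/r₁) = 1627 m/s; transfer-perilune v_p = √[μ(2/r₁ − 1/a_t)] = 2100 m/s.
Δv₁ = v_p − v_c1 = 473.1 m/s.
At r₂: circular v_c2 = √(μ/r₂) = 727.8 m/s; transfer-apolune v_a = √[μ(2/r₂ − 1/a_t)] = 420.4 m/s.
Δv₂ = v_c2 − v_a = 307.4 m/s.
Total Δv = Δv₁ + Δv₂ = 780.5 m/s.

Δv_total ≈ 781 m/s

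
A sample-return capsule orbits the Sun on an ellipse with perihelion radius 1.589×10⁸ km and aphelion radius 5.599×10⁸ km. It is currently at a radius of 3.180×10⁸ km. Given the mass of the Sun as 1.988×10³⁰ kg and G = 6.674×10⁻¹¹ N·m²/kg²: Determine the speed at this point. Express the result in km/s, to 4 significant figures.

μ = GM = 6.674×10⁻¹¹ × 1.988×10³⁰ = 1.327×10²⁰ m³/s².
Semi-major axis a = (r_p + r_a)/2 = 3.5940×10⁸ km = 3.594×10¹¹ m.
Vis-viva: v² = μ(2/r − 1/a) = 1.327×10²⁰ × (6.289×10⁻¹² − 2.782×10⁻¹²) = 4.653×10⁸ m²/s².
v = 21570 m/s = 21.57 km/s.

v ≈ 21.57 km/s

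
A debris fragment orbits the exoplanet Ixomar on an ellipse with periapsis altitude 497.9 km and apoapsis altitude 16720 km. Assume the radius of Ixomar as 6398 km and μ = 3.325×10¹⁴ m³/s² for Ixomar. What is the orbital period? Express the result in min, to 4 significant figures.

r_p = 6398 + 497.9 = 6895.9 km = 6.8959×10⁶ m.
r_a = 6398 + 16720 = 23118 km = 2.3118×10⁷ m.
Semi-major axis a = (r_p + r_a)/2 = (6895.9 + 23118)/2 = 15007 km = 1.501×10⁷ m.
By Kepler's third law T = 2π√(a³/μ) = 2π × 3.188×10³ = 2.003×10⁴ s.
= 333.9 min.

T ≈ 333.9 min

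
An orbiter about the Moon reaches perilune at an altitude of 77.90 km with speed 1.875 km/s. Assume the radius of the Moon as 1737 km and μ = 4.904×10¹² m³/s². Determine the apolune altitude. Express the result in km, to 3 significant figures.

r_p = 1737 + 77.90 = 1814.9 km = 1.815×10⁶ m.
Specific energy ε = v²/2 − μ/r = -9.443×10⁵ J/kg, so a = −μ/(2ε) = 2.597×10⁶ m.
The apsides satisfy r_p + r_a = 2a, so the apolune radius is 2a − r_p = 3.379×10⁶ m = 3378.6 km.
Apolune altitude = 3378.6 − 1737 = 1641.6 km.

apolune altitude ≈ 1640 km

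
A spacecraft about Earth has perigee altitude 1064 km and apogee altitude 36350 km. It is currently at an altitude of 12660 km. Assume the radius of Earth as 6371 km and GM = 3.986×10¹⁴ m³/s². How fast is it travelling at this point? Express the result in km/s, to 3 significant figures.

v ≈ 5.10 km/s

r_p = 6371 + 1064 = 7435.0 km = 7.4350×10⁶ m.
r_a = 6371 + 36350 = 42721 km = 4.2721×10⁷ m.
r = 6371 + 12660 = 19031 km = 1.903×10⁷ m.
Semi-major axis a = (r_p + r_a)/2 = 25078 km = 2.508×10⁷ m.
Vis-viva: v² = μ(2/r − 1/a) = 3.986×10¹⁴ × (1.051×10⁻⁷ − 3.988×10⁻⁸) = 2.600×10⁷ m²/s².
v = 5099 m/s = 5.099 km/s.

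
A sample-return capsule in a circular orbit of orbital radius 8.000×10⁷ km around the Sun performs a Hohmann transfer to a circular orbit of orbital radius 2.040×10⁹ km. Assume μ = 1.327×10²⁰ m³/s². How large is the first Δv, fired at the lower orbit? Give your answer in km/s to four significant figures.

Δv ≈ 15.77 km/s

r₁ = 8.000×10⁷ km = 8.000×10¹⁰ m.
r₂ = 2.040×10⁹ km = 2.040×10¹² m.
Transfer ellipse a_t = (r₁ + r₂)/2 = 1.060×10¹² m.
At r₁: circular v_c1 = √(μ/r₁) = 40730 m/s; transfer-perihelion v_p = √[μ(2/r₁ − 1/a_t)] = 56500 m/s.
Δv₁ = v_p − v_c1 = 15770 m/s.
= 15.77 km/s.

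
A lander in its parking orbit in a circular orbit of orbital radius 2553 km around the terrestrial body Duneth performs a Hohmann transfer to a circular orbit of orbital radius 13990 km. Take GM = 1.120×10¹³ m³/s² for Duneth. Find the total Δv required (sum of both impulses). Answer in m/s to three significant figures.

Δv_total ≈ 1030 m/s

r₁ = 2553 km = 2.553×10⁶ m.
r₂ = 13990 km = 1.399×10⁷ m.
Transfer ellipse a_t = (r₁ + r₂)/2 = 8.272×10⁶ m.
At r₁: circular v_c1 = √(μ/r₁) = 2095 m/s; transfer-periapsis v_p = √[μ(2/r₁ − 1/a_t)] = 2724 m/s.
Δv₁ = v_p − v_c1 = 629.4 m/s.
At r₂: circular v_c2 = √(μ/r₂) = 894.7 m/s; transfer-apoapsis v_a = √[μ(2/r₂ − 1/a_t)] = 497.1 m/s.
Δv₂ = v_c2 − v_a = 397.7 m/s.
Total Δv = Δv₁ + Δv₂ = 1027 m/s.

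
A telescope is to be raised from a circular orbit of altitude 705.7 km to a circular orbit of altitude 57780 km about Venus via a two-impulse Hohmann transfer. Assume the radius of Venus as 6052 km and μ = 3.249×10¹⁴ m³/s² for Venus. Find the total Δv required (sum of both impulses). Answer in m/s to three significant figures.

r₁ = 6052 + 705.7 = 6757.7 km = 6.7577×10⁶ m.
r₂ = 6052 + 57780 = 63832 km = 6.3832×10⁷ m.
Transfer ellipse a_t = (r₁ + r₂)/2 = 3.529×10⁷ m.
At r₁: circular v_c1 = √(μ/r₁) = 6934 m/s; transfer-periapsis v_p = √[μ(2/r₁ − 1/a_t)] = 9325 m/s.
Δv₁ = v_p − v_c1 = 2391 m/s.
At r₂: circular v_c2 = √(μ/r₂) = 2256 m/s; transfer-apoapsis v_a = √[μ(2/r₂ − 1/a_t)] = 987.2 m/s.
Δv₂ = v_c2 − v_a = 1269 m/s.
Total Δv = Δv₁ + Δv₂ = 3660 m/s.

Δv_total ≈ 3660 m/s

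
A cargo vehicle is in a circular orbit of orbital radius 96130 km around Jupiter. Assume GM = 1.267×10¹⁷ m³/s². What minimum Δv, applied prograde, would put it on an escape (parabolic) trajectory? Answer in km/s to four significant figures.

r = 96130 km = 9.613×10⁷ m.
Circular speed v_c = √(μ/r) = 36300 m/s.
Escape speed v_esc = √(2μ/r) = √2 × v_c = 51340 m/s.
Δv = v_esc − v_c = 15040 m/s = 15.04 km/s.

Δv ≈ 15.04 km/s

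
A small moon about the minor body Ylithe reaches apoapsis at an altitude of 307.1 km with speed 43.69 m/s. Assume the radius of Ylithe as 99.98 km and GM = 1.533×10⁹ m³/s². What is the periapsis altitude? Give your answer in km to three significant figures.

periapsis altitude ≈ 38.2 km

r_a = 99.98 + 307.1 = 407.08 km = 4.071×10⁵ m.
Specific energy ε = v²/2 − μ/r = -2.811×10³ J/kg, so a = −μ/(2ε) = 2.726×10⁵ m.
The apsides satisfy r_p + r_a = 2a, so the periapsis radius is 2a − r_a = 1.382×10⁵ m = 138.19 km.
Periapsis altitude = 138.19 − 99.98 = 38.213 km.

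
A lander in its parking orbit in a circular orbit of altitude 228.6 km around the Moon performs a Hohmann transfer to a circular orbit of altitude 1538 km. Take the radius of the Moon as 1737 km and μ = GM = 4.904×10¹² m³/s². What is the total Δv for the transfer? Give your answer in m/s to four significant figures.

Δv_total ≈ 350.2 m/s

r₁ = 1737 + 228.6 = 1965.6 km = 1.9656×10⁶ m.
r₂ = 1737 + 1538 = 3275.0 km = 3.2750×10⁶ m.
Transfer ellipse a_t = (r₁ + r₂)/2 = 2.620×10⁶ m.
At r₁: circular v_c1 = √(μ/r₁) = 1580 m/s; transfer-perilune v_p = √[μ(2/r₁ − 1/a_t)] = 1766 m/s.
Δv₁ = v_p − v_c1 = 186.3 m/s.
At r₂: circular v_c2 = √(μ/r₂) = 1224 m/s; transfer-apolune v_a = √[μ(2/r₂ − 1/a_t)] = 1060 m/s.
Δv₂ = v_c2 − v_a = 163.8 m/s.
Total Δv = Δv₁ + Δv₂ = 350.2 m/s.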